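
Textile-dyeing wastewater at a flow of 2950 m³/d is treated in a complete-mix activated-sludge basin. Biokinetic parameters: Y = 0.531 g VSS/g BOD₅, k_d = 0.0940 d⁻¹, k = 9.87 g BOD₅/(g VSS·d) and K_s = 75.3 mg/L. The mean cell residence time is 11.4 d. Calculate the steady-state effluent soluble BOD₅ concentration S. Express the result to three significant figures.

From the Monod/SRT balance for a CMAS, S = K_s·(1+k_d θ_c)/[θ_c·(Y k − k_d) − 1] = 75.3 × (1 + 0.0940 × 11.4) / [11.4 × (0.531 × 9.87 − 0.0940) − 1] = 156.0 / 57.68 = 2.705 mg/L.

S ≈ 2.70 mg/L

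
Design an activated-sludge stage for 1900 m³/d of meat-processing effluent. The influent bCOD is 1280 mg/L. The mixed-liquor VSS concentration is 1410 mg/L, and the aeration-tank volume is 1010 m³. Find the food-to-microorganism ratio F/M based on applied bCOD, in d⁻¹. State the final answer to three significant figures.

F/M = Q·S₀ / (V·X) = 1900 × 1280 / (1010 × 1410) = 1.708 g bCOD·(g VSS·d)⁻¹.

F/M ≈ 1.71 d⁻¹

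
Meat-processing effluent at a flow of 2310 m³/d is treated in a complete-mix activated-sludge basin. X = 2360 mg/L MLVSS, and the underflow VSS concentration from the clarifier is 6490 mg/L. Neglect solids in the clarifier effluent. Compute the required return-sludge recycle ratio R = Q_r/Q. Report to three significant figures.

Mass balance around the secondary clarifier (neglecting effluent solids): R = X / (X_r − X) = 2360 / (6490 − 2360) = 0.5714.

R ≈ 0.571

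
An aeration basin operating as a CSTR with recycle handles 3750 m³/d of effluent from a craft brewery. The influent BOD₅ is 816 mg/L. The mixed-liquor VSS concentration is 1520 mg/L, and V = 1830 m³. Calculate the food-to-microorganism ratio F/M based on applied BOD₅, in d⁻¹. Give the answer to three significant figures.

F/M ≈ 1.10 d⁻¹

Food-to-microorganism ratio F/M = Q S₀ / (V X) = 3750 × 816 / (1830 × 1520) = 1.100 d⁻¹.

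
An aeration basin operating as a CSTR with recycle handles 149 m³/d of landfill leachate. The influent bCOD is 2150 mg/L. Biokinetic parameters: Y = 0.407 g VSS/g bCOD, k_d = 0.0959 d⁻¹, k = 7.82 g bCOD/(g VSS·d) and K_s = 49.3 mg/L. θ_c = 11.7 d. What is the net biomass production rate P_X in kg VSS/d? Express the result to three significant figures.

From the Monod/SRT balance for a CMAS, S = K_s·(1+k_d θ_c)/[θ_c·(Y k − k_d) − 1] = 49.3 × (1 + 0.0959 × 11.7) / [11.7 × (0.407 × 7.82 − 0.0959) − 1] = 104.6 / 35.12 = 2.979 mg/L.
Observed yield with endogenous decay: Y_obs = Y / (1 + k_d·θ_c) = 0.407 / (1 + 0.0959 × 11.7) = 0.407 / 2.122 = 0.1918 g VSS/g bCOD.
Mass of bCOD removed per day: Q(S₀ − S) = 149 × 2147 g/m³ = 319.9 kg/d.
P_X = Y_obs · Q(S₀ − S) = 0.1918 × 319.9 = 61.36 kg VSS/d.

P_X ≈ 61.4 kg VSS/d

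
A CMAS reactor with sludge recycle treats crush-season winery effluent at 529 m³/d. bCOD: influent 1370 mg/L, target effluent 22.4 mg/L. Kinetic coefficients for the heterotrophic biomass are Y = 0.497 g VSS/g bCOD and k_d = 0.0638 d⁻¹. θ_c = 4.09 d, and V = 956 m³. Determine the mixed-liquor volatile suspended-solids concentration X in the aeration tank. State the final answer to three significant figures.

Solving the biomass balance for X: X = Y Q (S₀−S) θ_c / [V (1+k_d θ_c)] = 0.497 × 529 × (1370 − 22.4) × 4.09 / [956 × (1 + 0.0638 × 4.09)] = 1202 mg/L.

X ≈ 1200 mg/L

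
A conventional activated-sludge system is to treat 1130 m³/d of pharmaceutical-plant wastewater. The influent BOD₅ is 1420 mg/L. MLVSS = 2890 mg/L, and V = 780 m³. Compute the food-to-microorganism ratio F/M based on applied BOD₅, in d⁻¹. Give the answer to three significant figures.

F/M ≈ 0.712 d⁻¹

Food-to-microorganism ratio F/M = Q S₀ / (V X) = 1130 × 1420 / (780.0 × 2890) = 0.7118 d⁻¹.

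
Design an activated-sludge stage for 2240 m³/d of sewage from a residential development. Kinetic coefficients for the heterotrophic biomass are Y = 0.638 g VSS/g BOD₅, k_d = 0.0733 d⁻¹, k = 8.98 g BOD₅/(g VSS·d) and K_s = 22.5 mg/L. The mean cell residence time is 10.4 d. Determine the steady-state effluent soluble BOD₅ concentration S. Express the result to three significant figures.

S ≈ 0.686 mg/L

From the Monod/SRT balance for a CMAS, S = K_s·(1+k_d θ_c)/[θ_c·(Y k − k_d) − 1] = 22.5 × (1 + 0.0733 × 10.4) / [10.4 × (0.638 × 8.98 − 0.0733) − 1] = 39.65 / 57.82 = 0.6858 mg/L.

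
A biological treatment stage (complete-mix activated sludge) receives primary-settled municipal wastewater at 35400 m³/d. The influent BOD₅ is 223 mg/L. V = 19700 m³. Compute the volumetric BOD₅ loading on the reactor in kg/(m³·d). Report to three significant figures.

Volumetric loading L_v = Q·S₀ / V = 35400 × 223 g/m³ / 19700 m³ = 400.7 g/(m³·d) = 0.4007 kg BOD₅/(m³·d).

L_v ≈ 0.401 kg BOD₅/(m³·d)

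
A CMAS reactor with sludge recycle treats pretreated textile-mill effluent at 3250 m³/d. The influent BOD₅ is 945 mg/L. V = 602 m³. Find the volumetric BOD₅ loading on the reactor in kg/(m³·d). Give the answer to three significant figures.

L_v ≈ 5.10 kg BOD₅/(m³·d)

L_v = Q S₀ / V = 3250 × 945 × 10⁻³ / 602.0 = 5.102 kg/(m³·d).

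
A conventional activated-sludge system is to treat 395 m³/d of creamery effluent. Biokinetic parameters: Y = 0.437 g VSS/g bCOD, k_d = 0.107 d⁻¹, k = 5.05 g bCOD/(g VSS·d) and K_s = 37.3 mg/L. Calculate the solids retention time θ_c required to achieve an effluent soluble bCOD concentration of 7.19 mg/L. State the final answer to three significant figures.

θ_c ≈ 4.01 d

From 1/θ_c = Y·k·S/(K_s + S) − k_d: Y·k·S/(K_s+S) = 0.437 × 5.05 × 7.19 / (37.3 + 7.19) = 0.3566 d⁻¹.
θ_c = 1/(μ − k_d) = 1/(0.3566 − 0.107) = 1/0.2496 = 4.006 d.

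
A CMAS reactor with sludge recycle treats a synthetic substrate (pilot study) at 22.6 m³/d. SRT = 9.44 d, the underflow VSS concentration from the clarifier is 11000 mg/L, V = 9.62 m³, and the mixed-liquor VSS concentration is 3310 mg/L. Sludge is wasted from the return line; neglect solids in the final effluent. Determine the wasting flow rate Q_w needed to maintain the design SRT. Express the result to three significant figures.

θ_c = V·X/(Q_w·X_r) when wasting from the recycle, so Q_w = V·X/(θ_c·X_r) = 9.620 × 3310 / (9.44 × 11000) = 0.3066 m³/d.

Q_w ≈ 0.307 m³/d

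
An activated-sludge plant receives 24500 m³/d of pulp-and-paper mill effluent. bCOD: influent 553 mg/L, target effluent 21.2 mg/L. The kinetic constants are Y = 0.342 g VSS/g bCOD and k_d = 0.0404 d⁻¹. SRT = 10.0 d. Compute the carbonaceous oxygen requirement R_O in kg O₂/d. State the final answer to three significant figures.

Correct the yield for decay: Y_obs = Y/(1 + k_d θ_c) = 0.342 / (1 + 0.0404 × 10.0) = 0.342 / 1.404 = 0.2436.
Substrate removed = Q·(S₀ − S) = 24500 m³/d × (553 − 21.2) g/m³ = 1.3×10^7 g/d = 13029 kg/d.
P_X = Y_obs·Q·(S₀ − S) = 0.2436 × 13029 = 3174 kg VSS/d.
R_O = Q·(S₀ − S) − 1.42·P_X = 13029 − 1.42 × 3174 = 8522 kg O₂/d.

R_O ≈ 8520 kg O₂/d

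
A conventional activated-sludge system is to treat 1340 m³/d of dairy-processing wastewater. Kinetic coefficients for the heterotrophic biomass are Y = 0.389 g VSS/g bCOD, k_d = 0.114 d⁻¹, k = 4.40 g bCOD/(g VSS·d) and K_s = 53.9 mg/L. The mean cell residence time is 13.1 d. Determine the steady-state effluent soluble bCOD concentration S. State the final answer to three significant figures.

Effluent substrate depends only on kinetics and SRT: S = K_s(1 + k_d θ_c) / [θ_c(Yk − k_d) − 1] = 53.9 × (1 + 0.114 × 13.1) / [13.1 × (0.389 × 4.40 − 0.114) − 1] = 134.4 / 19.93 = 6.744 mg/L.

S ≈ 6.74 mg/L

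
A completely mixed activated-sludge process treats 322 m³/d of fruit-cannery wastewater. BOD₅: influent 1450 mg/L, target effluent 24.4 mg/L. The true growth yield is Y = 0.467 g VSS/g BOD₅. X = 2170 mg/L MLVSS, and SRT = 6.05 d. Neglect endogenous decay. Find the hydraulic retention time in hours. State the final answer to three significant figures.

V·X = Y·Q·ΔS·θ_c gives V = 0.467 × 322 × (1450 − 24.4) × 6.05 / 2170 = 597.7 m³.
Hydraulic retention time τ = V/Q = 597.7 / 322 = 1.856 d = 44.55 h.

τ ≈ 44.5 h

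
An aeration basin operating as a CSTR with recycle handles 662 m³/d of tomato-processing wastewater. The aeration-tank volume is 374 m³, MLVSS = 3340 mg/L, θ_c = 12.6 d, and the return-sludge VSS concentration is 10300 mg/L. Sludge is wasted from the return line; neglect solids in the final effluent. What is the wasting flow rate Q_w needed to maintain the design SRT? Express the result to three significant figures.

Q_w ≈ 9.63 m³/d

θ_c = V·X/(Q_w·X_r) when wasting from the recycle, so Q_w = V·X/(θ_c·X_r) = 374.0 × 3340 / (12.6 × 10300) = 9.625 m³/d.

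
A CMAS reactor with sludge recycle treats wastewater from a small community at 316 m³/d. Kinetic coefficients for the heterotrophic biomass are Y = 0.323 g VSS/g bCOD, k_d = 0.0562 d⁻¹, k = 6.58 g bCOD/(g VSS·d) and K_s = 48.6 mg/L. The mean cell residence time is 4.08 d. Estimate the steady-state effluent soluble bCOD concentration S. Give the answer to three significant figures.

For a completely mixed reactor with recycle the Lawrence–McCarty relation gives S = K_s·(1 + k_d·θ_c) / [θ_c·(Y·k − k_d) − 1] = 48.6 × (1 + 0.0562 × 4.08) / [4.08 × (0.323 × 6.58 − 0.0562) − 1] = 59.74 / 7.442 = 8.028 mg/L.

S ≈ 8.03 mg/L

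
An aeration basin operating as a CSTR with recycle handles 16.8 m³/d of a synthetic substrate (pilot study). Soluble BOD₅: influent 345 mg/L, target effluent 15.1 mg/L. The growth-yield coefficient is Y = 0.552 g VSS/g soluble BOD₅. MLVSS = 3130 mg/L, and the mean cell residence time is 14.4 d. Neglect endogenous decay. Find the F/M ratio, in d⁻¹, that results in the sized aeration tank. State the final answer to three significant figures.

V·X = Y·Q·ΔS·θ_c gives V = 0.552 × 16.8 × (345 − 15.1) × 14.4 / 3130 = 14.08 m³.
F/M = applied load / biomass = Q·S₀/(V·X) = 16.8 × 345 / (14.08 × 3130) = 0.1316 d⁻¹.

F/M ≈ 0.132 d⁻¹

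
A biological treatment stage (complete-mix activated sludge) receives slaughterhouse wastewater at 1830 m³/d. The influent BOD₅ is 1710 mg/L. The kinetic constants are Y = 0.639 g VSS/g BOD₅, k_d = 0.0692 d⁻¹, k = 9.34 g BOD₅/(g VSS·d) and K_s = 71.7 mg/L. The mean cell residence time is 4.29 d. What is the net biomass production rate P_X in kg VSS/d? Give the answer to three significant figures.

From the Monod/SRT balance for a CMAS, S = K_s·(1+k_d θ_c)/[θ_c·(Y k − k_d) − 1] = 71.7 × (1 + 0.0692 × 4.29) / [4.29 × (0.639 × 9.34 − 0.0692) − 1] = 92.99 / 24.31 = 3.825 mg/L.
Observed yield with endogenous decay: Y_obs = Y / (1 + k_d·θ_c) = 0.639 / (1 + 0.0692 × 4.29) = 0.639 / 1.297 = 0.4927 g VSS/g BOD₅.
Q·(S₀ − S) = 1830 × (1710 − 3.83) × 10⁻³ = 3122 kg/d removed.
P_X = Y_obs · Q(S₀ − S) = 0.4927 × 3122 = 1538 kg VSS/d.

P_X ≈ 1540 kg VSS/d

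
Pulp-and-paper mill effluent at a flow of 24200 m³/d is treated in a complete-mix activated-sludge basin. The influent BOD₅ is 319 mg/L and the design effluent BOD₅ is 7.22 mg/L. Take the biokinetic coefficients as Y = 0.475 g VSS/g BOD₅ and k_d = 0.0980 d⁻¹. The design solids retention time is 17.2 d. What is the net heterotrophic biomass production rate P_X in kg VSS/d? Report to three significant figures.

P_X ≈ 1330 kg VSS/d

Correct the yield for decay: Y_obs = Y/(1 + k_d θ_c) = 0.475 / (1 + 0.0980 × 17.2) = 0.475 / 2.686 = 0.1769.
Substrate removed = Q·(S₀ − S) = 24200 m³/d × (319 − 7.22) g/m³ = 7.55×10^6 g/d = 7545 kg/d.
P_X = Y_obs · Q(S₀ − S) = 0.1769 × 7545 = 1334 kg VSS/d.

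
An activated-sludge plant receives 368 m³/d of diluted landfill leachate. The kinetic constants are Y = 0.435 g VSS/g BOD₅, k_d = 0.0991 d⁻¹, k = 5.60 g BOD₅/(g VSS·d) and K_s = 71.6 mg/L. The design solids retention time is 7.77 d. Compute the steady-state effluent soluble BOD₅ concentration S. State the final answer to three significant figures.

From the Monod/SRT balance for a CMAS, S = K_s·(1+k_d θ_c)/[θ_c·(Y k − k_d) − 1] = 71.6 × (1 + 0.0991 × 7.77) / [7.77 × (0.435 × 5.60 − 0.0991) − 1] = 126.7 / 17.16 = 7.386 mg/L.

S ≈ 7.39 mg/L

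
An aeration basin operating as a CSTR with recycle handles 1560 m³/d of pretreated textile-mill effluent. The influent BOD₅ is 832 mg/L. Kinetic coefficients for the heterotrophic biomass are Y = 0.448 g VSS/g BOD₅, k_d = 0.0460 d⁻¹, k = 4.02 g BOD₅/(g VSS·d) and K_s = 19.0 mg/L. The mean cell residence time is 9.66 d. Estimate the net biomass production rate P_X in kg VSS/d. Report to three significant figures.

Effluent substrate depends only on kinetics and SRT: S = K_s(1 + k_d θ_c) / [θ_c(Yk − k_d) − 1] = 19.0 × (1 + 0.0460 × 9.66) / [9.66 × (0.448 × 4.02 − 0.0460) − 1] = 27.44 / 15.95 = 1.720 mg/L.
Observed yield with endogenous decay: Y_obs = Y / (1 + k_d·θ_c) = 0.448 / (1 + 0.0460 × 9.66) = 0.448 / 1.444 = 0.3102 g VSS/g BOD₅.
ΔS = 832 − 1.72 = 830.3 mg/L, so the substrate removal rate is 1560 × 830.3/1000 = 1295 kg BOD₅/d.
Net biomass production P_X = Y_obs × Q·(S₀ − S) = 0.3102 × 1295 = 401.7 kg VSS/d.

P_X ≈ 402 kg VSS/d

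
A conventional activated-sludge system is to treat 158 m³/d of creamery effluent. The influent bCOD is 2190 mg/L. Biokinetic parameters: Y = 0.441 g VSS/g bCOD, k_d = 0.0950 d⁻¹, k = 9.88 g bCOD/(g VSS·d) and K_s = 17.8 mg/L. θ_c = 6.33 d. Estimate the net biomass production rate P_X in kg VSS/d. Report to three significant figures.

Effluent substrate depends only on kinetics and SRT: S = K_s(1 + k_d θ_c) / [θ_c(Yk − k_d) − 1] = 17.8 × (1 + 0.0950 × 6.33) / [6.33 × (0.441 × 9.88 − 0.0950) − 1] = 28.50 / 25.98 = 1.097 mg/L.
Correct the yield for decay: Y_obs = Y/(1 + k_d θ_c) = 0.441 / (1 + 0.0950 × 6.33) = 0.441 / 1.601 = 0.2754.
Mass of bCOD removed per day: Q(S₀ − S) = 158 × 2189 g/m³ = 345.8 kg/d.
P_X = Y_obs · Q(S₀ − S) = 0.2754 × 345.8 = 95.24 kg VSS/d.

P_X ≈ 95.2 kg VSS/d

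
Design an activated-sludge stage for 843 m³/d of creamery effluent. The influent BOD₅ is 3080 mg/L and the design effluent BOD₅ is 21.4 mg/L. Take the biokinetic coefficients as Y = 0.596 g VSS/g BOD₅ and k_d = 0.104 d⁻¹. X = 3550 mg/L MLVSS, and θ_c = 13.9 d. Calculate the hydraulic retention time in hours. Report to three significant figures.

τ ≈ 70.0 h

Rearranging the biomass balance for a CMAS with decay, V = Y·Q·ΔS·θ_c / [X·(1+k_d θ_c)] = 0.596 × 843 × (3080 − 21.4) × 13.9 / [3550 × (1 + 0.104 × 13.9)] = 2.14×10^7 / 8682 = 2460 m³.
Hydraulic retention time τ = V/Q = 2460 / 843 = 2.919 d = 70.05 h.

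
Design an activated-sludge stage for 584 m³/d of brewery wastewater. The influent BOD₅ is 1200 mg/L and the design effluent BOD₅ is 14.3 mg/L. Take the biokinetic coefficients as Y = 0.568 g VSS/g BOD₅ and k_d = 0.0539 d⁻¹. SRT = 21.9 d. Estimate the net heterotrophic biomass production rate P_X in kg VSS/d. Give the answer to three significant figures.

Y_obs = Y / (1 + k_d θ_c) = 0.568 / (1 + 0.0539 × 21.9) = 0.568 / 2.180 = 0.2605.
Q·(S₀ − S) = 584 × (1200 − 14.3) × 10⁻³ = 692.4 kg/d removed.
P_X = Y_obs · Q(S₀ − S) = 0.2605 × 692.4 = 180.4 kg VSS/d.

P_X ≈ 180 kg VSS/d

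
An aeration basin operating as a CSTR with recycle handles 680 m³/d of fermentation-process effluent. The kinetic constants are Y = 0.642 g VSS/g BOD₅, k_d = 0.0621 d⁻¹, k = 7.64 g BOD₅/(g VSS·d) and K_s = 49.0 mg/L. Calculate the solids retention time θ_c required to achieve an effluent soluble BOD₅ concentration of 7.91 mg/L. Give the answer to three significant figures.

From 1/θ_c = Y·k·S/(K_s + S) − k_d: Y·k·S/(K_s+S) = 0.642 × 7.64 × 7.91 / (49.0 + 7.91) = 0.6817 d⁻¹.
Then 1/θ_c = μ − k_d = 0.6817 − 0.0621 = 0.6196 d⁻¹, giving θ_c = 1.614 d.

θ_c ≈ 1.61 d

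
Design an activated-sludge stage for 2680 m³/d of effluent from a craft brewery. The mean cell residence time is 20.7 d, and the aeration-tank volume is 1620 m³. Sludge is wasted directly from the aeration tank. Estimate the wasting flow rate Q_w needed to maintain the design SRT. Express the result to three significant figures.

Wasting from the aeration tank: Q_w = V / θ_c = 1620 / 20.7 = 78.26 m³/d.

Q_w ≈ 78.3 m³/d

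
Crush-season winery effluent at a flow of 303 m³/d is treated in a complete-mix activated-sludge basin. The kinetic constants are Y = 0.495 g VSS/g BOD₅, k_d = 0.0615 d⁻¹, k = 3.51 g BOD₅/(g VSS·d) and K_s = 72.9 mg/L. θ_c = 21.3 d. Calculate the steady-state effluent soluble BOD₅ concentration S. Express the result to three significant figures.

S ≈ 4.85 mg/L

Effluent substrate depends only on kinetics and SRT: S = K_s(1 + k_d θ_c) / [θ_c(Yk − k_d) − 1] = 72.9 × (1 + 0.0615 × 21.3) / [21.3 × (0.495 × 3.51 − 0.0615) − 1] = 168.4 / 34.70 = 4.853 mg/L.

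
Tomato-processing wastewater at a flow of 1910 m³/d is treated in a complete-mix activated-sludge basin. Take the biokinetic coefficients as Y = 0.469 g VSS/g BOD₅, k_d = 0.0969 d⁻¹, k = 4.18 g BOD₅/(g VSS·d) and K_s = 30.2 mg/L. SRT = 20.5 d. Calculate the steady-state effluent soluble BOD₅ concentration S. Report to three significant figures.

S ≈ 2.42 mg/L

Effluent substrate depends only on kinetics and SRT: S = K_s(1 + k_d θ_c) / [θ_c(Yk − k_d) − 1] = 30.2 × (1 + 0.0969 × 20.5) / [20.5 × (0.469 × 4.18 − 0.0969) − 1] = 90.19 / 37.20 = 2.424 mg/L.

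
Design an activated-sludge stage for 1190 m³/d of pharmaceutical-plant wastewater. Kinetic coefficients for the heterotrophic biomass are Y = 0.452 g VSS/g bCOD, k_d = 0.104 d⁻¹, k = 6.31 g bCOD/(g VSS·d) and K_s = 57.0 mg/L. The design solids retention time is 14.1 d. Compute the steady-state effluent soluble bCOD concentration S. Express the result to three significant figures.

From the Monod/SRT balance for a CMAS, S = K_s·(1+k_d θ_c)/[θ_c·(Y k − k_d) − 1] = 57.0 × (1 + 0.104 × 14.1) / [14.1 × (0.452 × 6.31 − 0.104) − 1] = 140.6 / 37.75 = 3.724 mg/L.

S ≈ 3.72 mg/L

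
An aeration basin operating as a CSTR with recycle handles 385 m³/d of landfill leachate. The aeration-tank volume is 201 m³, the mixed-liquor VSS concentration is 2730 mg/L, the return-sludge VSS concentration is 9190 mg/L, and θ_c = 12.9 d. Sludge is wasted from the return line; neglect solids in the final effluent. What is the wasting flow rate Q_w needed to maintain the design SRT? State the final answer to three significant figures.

Q_w ≈ 4.63 m³/d

Q_w = (V·X)/(θ_c X_r) = 201.0 × 2730 / (12.9 × 9190) = 4.629 m³/d.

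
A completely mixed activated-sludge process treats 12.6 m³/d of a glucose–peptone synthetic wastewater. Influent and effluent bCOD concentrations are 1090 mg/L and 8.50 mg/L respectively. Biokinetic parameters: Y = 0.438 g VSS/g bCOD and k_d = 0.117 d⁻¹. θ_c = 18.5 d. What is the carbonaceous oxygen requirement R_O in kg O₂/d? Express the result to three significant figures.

Correct the yield for decay: Y_obs = Y/(1 + k_d θ_c) = 0.438 / (1 + 0.117 × 18.5) = 0.438 / 3.165 = 0.1384.
Substrate removed = Q·(S₀ − S) = 12.6 m³/d × (1090 − 8.50) g/m³ = 1.36×10^4 g/d = 13.63 kg/d.
P_X = Y_obs·Q·(S₀ − S) = 0.1384 × 13.63 = 1.886 kg VSS/d.
Carbonaceous O₂ demand = substrate oxidised − cell-mass equivalent = 13.63 − 1.42 × 1.886 = 10.95 kg O₂/d.

R_O ≈ 10.9 kg O₂/d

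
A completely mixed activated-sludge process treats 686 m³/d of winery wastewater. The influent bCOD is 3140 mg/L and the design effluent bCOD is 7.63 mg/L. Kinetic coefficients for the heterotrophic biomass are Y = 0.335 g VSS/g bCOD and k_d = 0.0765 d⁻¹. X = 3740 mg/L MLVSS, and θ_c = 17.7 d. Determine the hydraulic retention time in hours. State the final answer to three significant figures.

τ ≈ 50.6 h

Rearranging the biomass balance for a CMAS with decay, V = Y·Q·ΔS·θ_c / [X·(1+k_d θ_c)] = 0.335 × 686 × (3140 − 7.63) × 17.7 / [3740 × (1 + 0.0765 × 17.7)] = 1.27×10^7 / 8804 = 1447 m³.
τ = V/Q = 1447/686 = 2.110 d, or 50.63 h.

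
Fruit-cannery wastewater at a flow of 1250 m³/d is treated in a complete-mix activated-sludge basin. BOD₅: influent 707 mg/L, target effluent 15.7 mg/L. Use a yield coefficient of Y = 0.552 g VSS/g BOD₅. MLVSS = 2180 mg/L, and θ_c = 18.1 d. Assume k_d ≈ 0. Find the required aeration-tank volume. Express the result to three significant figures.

With k_d = 0 the design equation reduces to V = Y Q (S₀−S) θ_c / X = 0.552 × 1250 × (707 − 15.7) × 18.1 / 2180 = 3960 m³.

V ≈ 3960 m³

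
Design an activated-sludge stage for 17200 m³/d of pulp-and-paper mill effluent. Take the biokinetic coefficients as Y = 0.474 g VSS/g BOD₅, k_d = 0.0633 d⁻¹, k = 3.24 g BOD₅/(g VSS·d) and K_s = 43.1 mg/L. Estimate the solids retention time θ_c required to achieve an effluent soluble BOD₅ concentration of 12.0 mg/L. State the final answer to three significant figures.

θ_c ≈ 3.69 d

Specific growth rate at S = 12.0 mg/L: μ = YkS/(K_s+S) = 0.474·3.24·12.0/(43.1+12.0) = 0.3345 d⁻¹.
θ_c = 1/(μ − k_d) = 1/(0.3345 − 0.0633) = 1/0.2712 = 3.688 d.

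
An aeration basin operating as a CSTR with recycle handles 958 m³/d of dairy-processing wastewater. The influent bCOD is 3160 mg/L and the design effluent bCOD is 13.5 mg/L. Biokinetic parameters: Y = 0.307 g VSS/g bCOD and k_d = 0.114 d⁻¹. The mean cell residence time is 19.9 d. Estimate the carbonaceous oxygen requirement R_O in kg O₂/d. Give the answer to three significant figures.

Correct the yield for decay: Y_obs = Y/(1 + k_d θ_c) = 0.307 / (1 + 0.114 × 19.9) = 0.307 / 3.269 = 0.09392.
Mass of bCOD removed per day: Q(S₀ − S) = 958 × 3146 g/m³ = 3014 kg/d.
Net sludge production P_X = 0.09392 × 3014 = 283.1 kg VSS/d.
Carbonaceous O₂ demand = substrate oxidised − cell-mass equivalent = 3014 − 1.42 × 283.1 = 2612 kg O₂/d.

R_O ≈ 2610 kg O₂/d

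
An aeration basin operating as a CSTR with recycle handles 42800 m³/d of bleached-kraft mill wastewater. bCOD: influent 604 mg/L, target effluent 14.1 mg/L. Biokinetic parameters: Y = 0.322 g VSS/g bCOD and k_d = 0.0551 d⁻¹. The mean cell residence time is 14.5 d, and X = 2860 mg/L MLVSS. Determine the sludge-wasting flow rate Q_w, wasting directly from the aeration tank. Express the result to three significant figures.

Q_w ≈ 1580 m³/d

Steady-state biomass mass balance: V·X·(1 + k_d·θ_c) = Y·Q·(S₀ − S)·θ_c, so V = 0.322 × 42800 × (604 − 14.1) × 14.5 / [2860 × (1 + 0.0551 × 14.5)] = 1.18×10^8 / 5145 = 22912 m³.
With mixed-liquor wasting, θ_c = V/Q_w, so Q_w = V/θ_c = 22912/14.5 = 1580 m³/d.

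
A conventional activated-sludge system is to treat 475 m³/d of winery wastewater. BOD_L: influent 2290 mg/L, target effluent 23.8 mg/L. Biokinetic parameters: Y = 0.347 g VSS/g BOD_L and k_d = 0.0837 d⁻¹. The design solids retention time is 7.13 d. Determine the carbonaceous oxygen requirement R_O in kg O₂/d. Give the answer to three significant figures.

Correct the yield for decay: Y_obs = Y/(1 + k_d θ_c) = 0.347 / (1 + 0.0837 × 7.13) = 0.347 / 1.597 = 0.2173.
Mass of BOD_L removed per day: Q(S₀ − S) = 475 × 2266 g/m³ = 1076 kg/d.
Biomass synthesised: P_X = Y_obs × 1076 = 233.9 kg VSS/d.
Carbonaceous O₂ demand = substrate oxidised − cell-mass equivalent = 1076 − 1.42 × 233.9 = 744.3 kg O₂/d.

R_O ≈ 744 kg O₂/d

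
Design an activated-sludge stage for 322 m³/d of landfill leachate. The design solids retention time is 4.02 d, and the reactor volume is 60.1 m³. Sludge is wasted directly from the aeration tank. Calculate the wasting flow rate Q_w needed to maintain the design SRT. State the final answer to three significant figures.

With mixed-liquor wasting, θ_c = V/Q_w, so Q_w = V/θ_c = 60.10/4.02 = 14.95 m³/d.

Q_w ≈ 15.0 m³/d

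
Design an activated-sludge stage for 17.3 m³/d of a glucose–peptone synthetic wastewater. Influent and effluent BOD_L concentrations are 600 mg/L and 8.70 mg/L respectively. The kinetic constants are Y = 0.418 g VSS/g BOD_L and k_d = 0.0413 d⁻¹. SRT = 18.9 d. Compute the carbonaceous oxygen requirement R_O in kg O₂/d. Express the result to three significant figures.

Observed yield with endogenous decay: Y_obs = Y / (1 + k_d·θ_c) = 0.418 / (1 + 0.0413 × 18.9) = 0.418 / 1.781 = 0.2348 g VSS/g BOD_L.
Mass of BOD_L removed per day: Q(S₀ − S) = 17.3 × 591.3 g/m³ = 10.23 kg/d.
Net sludge production P_X = 0.2348 × 10.23 = 2.401 kg VSS/d.
R_O = Q·ΔS − 1.42 P_X = 10.23 − 3.410 = 6.819 kg O₂/d.

R_O ≈ 6.82 kg O₂/d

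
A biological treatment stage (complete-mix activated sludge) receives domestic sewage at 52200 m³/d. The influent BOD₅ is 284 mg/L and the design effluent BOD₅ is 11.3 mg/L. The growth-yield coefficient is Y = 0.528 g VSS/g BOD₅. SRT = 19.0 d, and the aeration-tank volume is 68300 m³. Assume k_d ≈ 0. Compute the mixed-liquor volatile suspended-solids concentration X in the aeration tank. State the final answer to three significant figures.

X ≈ 2090 mg/L

Without decay, X = Y Q (S₀−S) θ_c / V = 0.528 × 52200 × (284 − 11.3) × 19.0 / 68300 = 2091 mg/L.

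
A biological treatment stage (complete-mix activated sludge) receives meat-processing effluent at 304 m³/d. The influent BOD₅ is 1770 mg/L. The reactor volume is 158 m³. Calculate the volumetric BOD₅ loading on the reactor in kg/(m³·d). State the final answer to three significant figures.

Applied BOD₅ load per unit volume = Q·S₀/V = (304 × 1770/1000)/158.0 = 3.406 kg BOD₅·m⁻³·d⁻¹.

L_v ≈ 3.41 kg BOD₅/(m³·d)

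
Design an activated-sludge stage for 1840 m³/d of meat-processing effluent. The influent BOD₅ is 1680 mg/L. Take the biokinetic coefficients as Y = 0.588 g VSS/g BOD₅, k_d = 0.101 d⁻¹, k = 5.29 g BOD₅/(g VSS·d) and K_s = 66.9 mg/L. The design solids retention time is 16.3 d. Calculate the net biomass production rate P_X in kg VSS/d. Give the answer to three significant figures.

P_X ≈ 685 kg VSS/d

Effluent substrate depends only on kinetics and SRT: S = K_s(1 + k_d θ_c) / [θ_c(Yk − k_d) − 1] = 66.9 × (1 + 0.101 × 16.3) / [16.3 × (0.588 × 5.29 − 0.101) − 1] = 177.0 / 48.06 = 3.684 mg/L.
Correct the yield for decay: Y_obs = Y/(1 + k_d θ_c) = 0.588 / (1 + 0.101 × 16.3) = 0.588 / 2.646 = 0.2222.
ΔS = 1680 − 3.68 = 1676 mg/L, so the substrate removal rate is 1840 × 1676/1000 = 3084 kg BOD₅/d.
Net biomass production P_X = Y_obs × Q·(S₀ − S) = 0.2222 × 3084 = 685.4 kg VSS/d.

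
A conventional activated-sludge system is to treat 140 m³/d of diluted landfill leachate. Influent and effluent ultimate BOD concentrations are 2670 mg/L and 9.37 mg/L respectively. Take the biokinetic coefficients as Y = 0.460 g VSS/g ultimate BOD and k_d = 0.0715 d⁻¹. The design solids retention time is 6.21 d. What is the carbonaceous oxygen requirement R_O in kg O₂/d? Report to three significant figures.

Y_obs = Y / (1 + k_d θ_c) = 0.460 / (1 + 0.0715 × 6.21) = 0.460 / 1.444 = 0.3186.
Mass of ultimate BOD removed per day: Q(S₀ − S) = 140 × 2661 g/m³ = 372.5 kg/d.
P_X = Y_obs·Q·(S₀ − S) = 0.3186 × 372.5 = 118.7 kg VSS/d.
R_O = Q·ΔS − 1.42 P_X = 372.5 − 168.5 = 204.0 kg O₂/d.

R_O ≈ 204 kg O₂/d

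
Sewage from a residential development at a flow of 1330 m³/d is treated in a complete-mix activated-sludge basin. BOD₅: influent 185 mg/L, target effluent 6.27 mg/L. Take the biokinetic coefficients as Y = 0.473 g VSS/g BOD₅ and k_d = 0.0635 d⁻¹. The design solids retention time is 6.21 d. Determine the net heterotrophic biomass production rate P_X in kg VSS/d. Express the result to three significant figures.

P_X ≈ 80.6 kg VSS/d

Observed yield with endogenous decay: Y_obs = Y / (1 + k_d·θ_c) = 0.473 / (1 + 0.0635 × 6.21) = 0.473 / 1.394 = 0.3392 g VSS/g BOD₅.
Q·(S₀ − S) = 1330 × (185 − 6.27) × 10⁻³ = 237.7 kg/d removed.
Net biomass production P_X = Y_obs × Q·(S₀ − S) = 0.3392 × 237.7 = 80.64 kg VSS/d.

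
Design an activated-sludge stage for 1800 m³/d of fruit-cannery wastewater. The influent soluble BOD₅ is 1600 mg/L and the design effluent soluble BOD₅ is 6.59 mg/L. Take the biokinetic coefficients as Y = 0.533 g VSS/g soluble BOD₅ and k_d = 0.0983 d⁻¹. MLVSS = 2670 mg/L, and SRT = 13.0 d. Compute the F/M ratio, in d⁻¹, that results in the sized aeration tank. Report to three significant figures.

From the SRT design equation V = Y Q (S₀−S) θ_c / [X (1 + k_d θ_c)] = 0.533 × 1800 × (1600 − 6.59) × 13.0 / [2670 × (1 + 0.0983 × 13.0)] = 1.99×10^7 / 6082 = 3268 m³.
F/M = applied load / biomass = Q·S₀/(V·X) = 1800 × 1600 / (3268 × 2670) = 0.3301 d⁻¹.

F/M ≈ 0.330 d⁻¹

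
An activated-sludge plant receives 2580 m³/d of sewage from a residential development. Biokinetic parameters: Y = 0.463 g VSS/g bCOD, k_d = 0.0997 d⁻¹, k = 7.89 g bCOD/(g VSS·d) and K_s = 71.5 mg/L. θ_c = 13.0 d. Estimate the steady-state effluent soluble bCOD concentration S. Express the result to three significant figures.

Effluent substrate depends only on kinetics and SRT: S = K_s(1 + k_d θ_c) / [θ_c(Yk − k_d) − 1] = 71.5 × (1 + 0.0997 × 13.0) / [13.0 × (0.463 × 7.89 − 0.0997) − 1] = 164.2 / 45.19 = 3.633 mg/L.

S ≈ 3.63 mg/L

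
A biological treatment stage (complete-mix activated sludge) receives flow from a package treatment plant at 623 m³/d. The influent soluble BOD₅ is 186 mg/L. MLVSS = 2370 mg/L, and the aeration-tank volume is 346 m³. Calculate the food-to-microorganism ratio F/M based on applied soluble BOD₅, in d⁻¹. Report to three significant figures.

F/M ≈ 0.141 d⁻¹

F/M = applied load / biomass = Q·S₀/(V·X) = 623 × 186 / (346.0 × 2370) = 0.1413 d⁻¹.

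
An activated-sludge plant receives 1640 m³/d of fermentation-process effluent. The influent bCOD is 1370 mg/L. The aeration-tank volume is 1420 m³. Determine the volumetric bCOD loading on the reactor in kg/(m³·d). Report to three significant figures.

L_v ≈ 1.58 kg bCOD/(m³·d)

Applied bCOD load per unit volume = Q·S₀/V = (1640 × 1370/1000)/1420 = 1.582 kg bCOD·m⁻³·d⁻¹.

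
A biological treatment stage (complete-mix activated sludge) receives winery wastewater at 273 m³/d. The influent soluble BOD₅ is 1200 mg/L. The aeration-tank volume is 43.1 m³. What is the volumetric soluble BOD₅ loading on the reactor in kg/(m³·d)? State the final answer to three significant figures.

Applied soluble BOD₅ load per unit volume = Q·S₀/V = (273 × 1200/1000)/43.10 = 7.601 kg soluble BOD₅·m⁻³·d⁻¹.

L_v ≈ 7.60 kg soluble BOD₅/(m³·d)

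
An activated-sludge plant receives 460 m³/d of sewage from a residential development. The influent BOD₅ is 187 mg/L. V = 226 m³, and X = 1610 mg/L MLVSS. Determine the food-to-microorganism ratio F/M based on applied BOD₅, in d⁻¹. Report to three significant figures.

F/M = Q·S₀ / (V·X) = 460 × 187 / (226.0 × 1610) = 0.2364 g BOD₅·(g VSS·d)⁻¹.

F/M ≈ 0.236 d⁻¹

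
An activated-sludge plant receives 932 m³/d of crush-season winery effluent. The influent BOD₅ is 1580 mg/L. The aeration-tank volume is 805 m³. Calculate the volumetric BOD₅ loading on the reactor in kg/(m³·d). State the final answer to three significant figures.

L_v ≈ 1.83 kg BOD₅/(m³·d)

L_v = Q S₀ / V = 932 × 1580 × 10⁻³ / 805.0 = 1.829 kg/(m³·d).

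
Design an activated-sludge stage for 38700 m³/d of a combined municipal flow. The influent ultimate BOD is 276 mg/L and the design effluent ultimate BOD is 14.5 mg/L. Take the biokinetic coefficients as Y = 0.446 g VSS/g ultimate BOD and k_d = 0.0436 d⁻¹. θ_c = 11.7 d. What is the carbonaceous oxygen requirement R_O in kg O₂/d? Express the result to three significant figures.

Correct the yield for decay: Y_obs = Y/(1 + k_d θ_c) = 0.446 / (1 + 0.0436 × 11.7) = 0.446 / 1.510 = 0.2953.
Substrate removed = Q·(S₀ − S) = 38700 m³/d × (276 − 14.5) g/m³ = 1.01×10^7 g/d = 10120 kg/d.
Net sludge production P_X = 0.2953 × 10120 = 2989 kg VSS/d.
R_O = Q·ΔS − 1.42 P_X = 10120 − 4244 = 5876 kg O₂/d.

R_O ≈ 5880 kg O₂/d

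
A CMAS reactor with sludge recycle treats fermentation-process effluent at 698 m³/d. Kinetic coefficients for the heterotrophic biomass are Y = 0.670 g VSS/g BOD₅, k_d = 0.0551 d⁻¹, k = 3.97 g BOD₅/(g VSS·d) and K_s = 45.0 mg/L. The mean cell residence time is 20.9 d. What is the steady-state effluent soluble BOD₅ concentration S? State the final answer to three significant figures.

From the Monod/SRT balance for a CMAS, S = K_s·(1+k_d θ_c)/[θ_c·(Y k − k_d) − 1] = 45.0 × (1 + 0.0551 × 20.9) / [20.9 × (0.670 × 3.97 − 0.0551) − 1] = 96.82 / 53.44 = 1.812 mg/L.

S ≈ 1.81 mg/L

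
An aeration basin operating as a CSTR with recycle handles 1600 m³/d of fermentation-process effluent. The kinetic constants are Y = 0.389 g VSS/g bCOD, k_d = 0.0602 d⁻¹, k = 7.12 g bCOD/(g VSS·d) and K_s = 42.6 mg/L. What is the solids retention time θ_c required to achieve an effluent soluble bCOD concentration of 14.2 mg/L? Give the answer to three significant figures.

θ_c ≈ 1.58 d

At the target effluent, Y k S/(K_s+S) = 0.389×7.12×14.2/56.80 = 0.6924 d⁻¹.
Then 1/θ_c = μ − k_d = 0.6924 − 0.0602 = 0.6322 d⁻¹, giving θ_c = 1.582 d.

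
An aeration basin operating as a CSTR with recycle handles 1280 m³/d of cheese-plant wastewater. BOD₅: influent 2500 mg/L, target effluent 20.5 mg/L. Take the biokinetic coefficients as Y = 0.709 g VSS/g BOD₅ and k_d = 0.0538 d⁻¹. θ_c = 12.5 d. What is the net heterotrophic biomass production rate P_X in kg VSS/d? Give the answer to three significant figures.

P_X ≈ 1350 kg VSS/d

Y_obs = Y / (1 + k_d θ_c) = 0.709 / (1 + 0.0538 × 12.5) = 0.709 / 1.672 = 0.4239.
ΔS = 2500 − 20.5 = 2480 mg/L, so the substrate removal rate is 1280 × 2480/1000 = 3174 kg BOD₅/d.
Net biomass production P_X = Y_obs × Q·(S₀ − S) = 0.4239 × 3174 = 1345 kg VSS/d.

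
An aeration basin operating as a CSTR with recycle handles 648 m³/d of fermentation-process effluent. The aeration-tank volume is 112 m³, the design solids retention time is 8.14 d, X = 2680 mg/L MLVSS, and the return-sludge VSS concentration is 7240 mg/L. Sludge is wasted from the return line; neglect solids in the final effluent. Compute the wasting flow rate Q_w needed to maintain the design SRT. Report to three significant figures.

Q_w = (V·X)/(θ_c X_r) = 112.0 × 2680 / (8.14 × 7240) = 5.093 m³/d.

Q_w ≈ 5.09 m³/d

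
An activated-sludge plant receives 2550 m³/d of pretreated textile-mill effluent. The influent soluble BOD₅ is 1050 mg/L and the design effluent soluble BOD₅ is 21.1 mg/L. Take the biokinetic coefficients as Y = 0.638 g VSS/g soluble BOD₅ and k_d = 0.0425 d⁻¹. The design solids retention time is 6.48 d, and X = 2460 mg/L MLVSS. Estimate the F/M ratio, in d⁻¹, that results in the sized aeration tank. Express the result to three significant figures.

F/M ≈ 0.315 d⁻¹

From the SRT design equation V = Y Q (S₀−S) θ_c / [X (1 + k_d θ_c)] = 0.638 × 2550 × (1050 − 21.1) × 6.48 / [2460 × (1 + 0.0425 × 6.48)] = 1.08×10^7 / 3137 = 3457 m³.
Food-to-microorganism ratio F/M = Q S₀ / (V X) = 2550 × 1050 / (3457 × 2460) = 0.3148 d⁻¹.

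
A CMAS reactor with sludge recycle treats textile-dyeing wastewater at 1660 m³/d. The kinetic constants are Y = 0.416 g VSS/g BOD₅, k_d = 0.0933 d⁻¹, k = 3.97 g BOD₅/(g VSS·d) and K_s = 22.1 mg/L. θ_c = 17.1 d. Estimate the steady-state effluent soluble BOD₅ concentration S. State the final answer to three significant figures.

For a completely mixed reactor with recycle the Lawrence–McCarty relation gives S = K_s·(1 + k_d·θ_c) / [θ_c·(Y·k − k_d) − 1] = 22.1 × (1 + 0.0933 × 17.1) / [17.1 × (0.416 × 3.97 − 0.0933) − 1] = 57.36 / 25.65 = 2.237 mg/L.

S ≈ 2.24 mg/L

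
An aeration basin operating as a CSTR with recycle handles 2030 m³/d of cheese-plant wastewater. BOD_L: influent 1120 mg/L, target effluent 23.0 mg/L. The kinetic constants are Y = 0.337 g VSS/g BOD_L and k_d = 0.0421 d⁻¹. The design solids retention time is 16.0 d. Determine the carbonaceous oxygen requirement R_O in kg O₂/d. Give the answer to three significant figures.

R_O ≈ 1590 kg O₂/d

Y_obs = Y / (1 + k_d θ_c) = 0.337 / (1 + 0.0421 × 16.0) = 0.337 / 1.674 = 0.2014.
Q·(S₀ − S) = 2030 × (1120 − 23.0) × 10⁻³ = 2227 kg/d removed.
Net sludge production P_X = 0.2014 × 2227 = 448.4 kg VSS/d.
R_O = Q·(S₀ − S) − 1.42·P_X = 2227 − 1.42 × 448.4 = 1590 kg O₂/d.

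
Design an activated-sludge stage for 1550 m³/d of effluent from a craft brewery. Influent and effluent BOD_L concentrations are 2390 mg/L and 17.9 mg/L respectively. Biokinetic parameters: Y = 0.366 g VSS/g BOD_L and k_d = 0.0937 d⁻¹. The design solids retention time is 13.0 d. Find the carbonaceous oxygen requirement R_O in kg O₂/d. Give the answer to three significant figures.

R_O ≈ 2820 kg O₂/d

Observed yield with endogenous decay: Y_obs = Y / (1 + k_d·θ_c) = 0.366 / (1 + 0.0937 × 13.0) = 0.366 / 2.218 = 0.1650 g VSS/g BOD_L.
Mass of BOD_L removed per day: Q(S₀ − S) = 1550 × 2372 g/m³ = 3677 kg/d.
P_X = Y_obs·Q·(S₀ − S) = 0.1650 × 3677 = 606.7 kg VSS/d.
R_O = Q·(S₀ − S) − 1.42·P_X = 3677 − 1.42 × 606.7 = 2815 kg O₂/d.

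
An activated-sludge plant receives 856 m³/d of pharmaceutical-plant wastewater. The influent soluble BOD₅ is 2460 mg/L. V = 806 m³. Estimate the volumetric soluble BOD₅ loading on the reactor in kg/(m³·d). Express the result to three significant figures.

Applied soluble BOD₅ load per unit volume = Q·S₀/V = (856 × 2460/1000)/806.0 = 2.613 kg soluble BOD₅·m⁻³·d⁻¹.

L_v ≈ 2.61 kg soluble BOD₅/(m³·d)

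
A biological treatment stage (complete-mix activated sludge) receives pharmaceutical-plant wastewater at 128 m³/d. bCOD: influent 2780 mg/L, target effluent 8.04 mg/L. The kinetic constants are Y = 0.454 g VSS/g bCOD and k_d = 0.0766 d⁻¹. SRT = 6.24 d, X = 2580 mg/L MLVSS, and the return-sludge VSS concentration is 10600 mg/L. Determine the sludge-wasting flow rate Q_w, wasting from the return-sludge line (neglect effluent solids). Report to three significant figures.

Rearranging the biomass balance for a CMAS with decay, V = Y·Q·ΔS·θ_c / [X·(1+k_d θ_c)] = 0.454 × 128 × (2780 − 8.04) × 6.24 / [2580 × (1 + 0.0766 × 6.24)] = 1.01×10^6 / 3813 = 263.6 m³.
Wasting from the return line (neglecting effluent solids): Q_w = V·X / (θ_c·X_r) = 263.6 × 2580 / (6.24 × 10600) = 10.28 m³/d.

Q_w ≈ 10.3 m³/d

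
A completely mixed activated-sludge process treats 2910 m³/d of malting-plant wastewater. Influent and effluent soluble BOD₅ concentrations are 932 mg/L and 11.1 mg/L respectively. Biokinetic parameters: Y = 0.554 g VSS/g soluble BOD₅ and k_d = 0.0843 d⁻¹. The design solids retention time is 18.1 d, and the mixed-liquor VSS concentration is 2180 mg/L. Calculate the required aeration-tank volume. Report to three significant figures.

From the SRT design equation V = Y Q (S₀−S) θ_c / [X (1 + k_d θ_c)] = 0.554 × 2910 × (932 − 11.1) × 18.1 / [2180 × (1 + 0.0843 × 18.1)] = 2.69×10^7 / 5506 = 4880 m³.

V ≈ 4880 m³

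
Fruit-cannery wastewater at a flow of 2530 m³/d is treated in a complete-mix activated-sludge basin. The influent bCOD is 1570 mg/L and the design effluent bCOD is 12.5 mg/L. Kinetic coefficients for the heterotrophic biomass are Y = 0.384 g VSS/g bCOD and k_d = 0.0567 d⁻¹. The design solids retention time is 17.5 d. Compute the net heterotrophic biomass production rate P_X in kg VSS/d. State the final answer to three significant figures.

Correct the yield for decay: Y_obs = Y/(1 + k_d θ_c) = 0.384 / (1 + 0.0567 × 17.5) = 0.384 / 1.992 = 0.1927.
Q·(S₀ − S) = 2530 × (1570 − 12.5) × 10⁻³ = 3940 kg/d removed.
P_X = Y_obs · Q(S₀ − S) = 0.1927 × 3940 = 759.5 kg VSS/d.

P_X ≈ 760 kg VSS/d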